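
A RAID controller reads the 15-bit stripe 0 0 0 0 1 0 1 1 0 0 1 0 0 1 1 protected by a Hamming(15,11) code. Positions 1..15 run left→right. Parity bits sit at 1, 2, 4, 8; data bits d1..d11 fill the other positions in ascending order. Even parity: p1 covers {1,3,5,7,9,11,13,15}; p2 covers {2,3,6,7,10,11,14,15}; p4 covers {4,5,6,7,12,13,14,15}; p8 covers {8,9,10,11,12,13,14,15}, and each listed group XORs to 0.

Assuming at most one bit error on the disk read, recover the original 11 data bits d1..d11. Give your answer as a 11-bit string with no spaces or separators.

s1 (pos 1,3,5,7,9,11,13,15): 0⊕0⊕1⊕1⊕0⊕1⊕0⊕1 = 0
s2 (pos 2,3,6,7,10,11,14,15): 0⊕0⊕0⊕1⊕0⊕1⊕1⊕1 = 0
s4 (pos 4,5,6,7,12,13,14,15): 0⊕1⊕0⊕1⊕0⊕0⊕1⊕1 = 0
s8 (pos 8,9,10,11,12,13,14,15): 1⊕0⊕0⊕1⊕0⊕0⊕1⊕1 = 0
Syndrome s8…s1 = 0000 → no error.
Read data bits from positions 3,5,6,7,9,10,11,12,13,14,15: 01010010011

01010010011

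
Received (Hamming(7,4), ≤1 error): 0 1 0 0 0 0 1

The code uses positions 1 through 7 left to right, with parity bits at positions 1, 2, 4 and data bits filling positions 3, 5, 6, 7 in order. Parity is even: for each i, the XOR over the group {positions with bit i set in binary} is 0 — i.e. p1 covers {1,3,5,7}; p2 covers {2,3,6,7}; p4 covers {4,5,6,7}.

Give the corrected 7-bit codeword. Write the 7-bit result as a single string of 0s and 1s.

0100101

s1 (pos 1,3,5,7): 0⊕0⊕0⊕1 = 1
s2 (pos 2,3,6,7): 1⊕0⊕0⊕1 = 0
s4 (pos 4,5,6,7): 0⊕0⊕0⊕1 = 1
Syndrome s4…s1 = 101 → error at position 5.
Flip position 5: 0100001 → 0100101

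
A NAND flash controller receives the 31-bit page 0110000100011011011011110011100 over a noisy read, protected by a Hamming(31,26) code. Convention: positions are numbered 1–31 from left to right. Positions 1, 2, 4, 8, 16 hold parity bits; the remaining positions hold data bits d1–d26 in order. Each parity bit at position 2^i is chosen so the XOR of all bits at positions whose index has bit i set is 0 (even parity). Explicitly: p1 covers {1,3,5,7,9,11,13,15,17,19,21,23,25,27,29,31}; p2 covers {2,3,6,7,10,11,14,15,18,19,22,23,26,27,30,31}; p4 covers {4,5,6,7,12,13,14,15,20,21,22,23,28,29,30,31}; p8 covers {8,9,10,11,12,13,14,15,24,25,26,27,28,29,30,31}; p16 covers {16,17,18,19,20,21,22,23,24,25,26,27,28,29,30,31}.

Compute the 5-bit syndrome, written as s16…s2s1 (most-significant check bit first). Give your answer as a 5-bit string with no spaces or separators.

s1 (pos 1,3,5,7,9,11,13,15,17,19,21,23,25,27,29,31): 0⊕1⊕0⊕0⊕0⊕0⊕1⊕1⊕0⊕1⊕1⊕1⊕0⊕1⊕1⊕0 = 0
s2 (pos 2,3,6,7,10,11,14,15,18,19,22,23,26,27,30,31): 1⊕1⊕0⊕0⊕0⊕0⊕0⊕1⊕1⊕1⊕1⊕1⊕0⊕1⊕0⊕0 = 0
s4 (pos 4,5,6,7,12,13,14,15,20,21,22,23,28,29,30,31): 0⊕0⊕0⊕0⊕1⊕1⊕0⊕1⊕0⊕1⊕1⊕1⊕1⊕1⊕0⊕0 = 0
s8 (pos 8,9,10,11,12,13,14,15,24,25,26,27,28,29,30,31): 1⊕0⊕0⊕0⊕1⊕1⊕0⊕1⊕1⊕0⊕0⊕1⊕1⊕1⊕0⊕0 = 0
s16 (pos 16,17,18,19,20,21,22,23,24,25,26,27,28,29,30,31): 1⊕0⊕1⊕1⊕0⊕1⊕1⊕1⊕1⊕0⊕0⊕1⊕1⊕1⊕0⊕0 = 0
Syndrome s16…s1 = 00000 → no error.

00000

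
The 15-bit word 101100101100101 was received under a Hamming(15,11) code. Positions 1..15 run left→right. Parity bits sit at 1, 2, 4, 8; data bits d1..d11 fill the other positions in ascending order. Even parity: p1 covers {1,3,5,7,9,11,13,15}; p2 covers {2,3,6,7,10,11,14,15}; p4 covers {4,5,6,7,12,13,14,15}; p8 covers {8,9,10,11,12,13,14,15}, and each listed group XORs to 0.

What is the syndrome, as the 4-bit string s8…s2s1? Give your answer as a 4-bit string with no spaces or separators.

0000

s1 (pos 1,3,5,7,9,11,13,15): 1⊕1⊕0⊕1⊕1⊕0⊕1⊕1 = 0
s2 (pos 2,3,6,7,10,11,14,15): 0⊕1⊕0⊕1⊕1⊕0⊕0⊕1 = 0
s4 (pos 4,5,6,7,12,13,14,15): 1⊕0⊕0⊕1⊕0⊕1⊕0⊕1 = 0
s8 (pos 8,9,10,11,12,13,14,15): 0⊕1⊕1⊕0⊕0⊕1⊕0⊕1 = 0
Syndrome s8…s1 = 0000 → no error.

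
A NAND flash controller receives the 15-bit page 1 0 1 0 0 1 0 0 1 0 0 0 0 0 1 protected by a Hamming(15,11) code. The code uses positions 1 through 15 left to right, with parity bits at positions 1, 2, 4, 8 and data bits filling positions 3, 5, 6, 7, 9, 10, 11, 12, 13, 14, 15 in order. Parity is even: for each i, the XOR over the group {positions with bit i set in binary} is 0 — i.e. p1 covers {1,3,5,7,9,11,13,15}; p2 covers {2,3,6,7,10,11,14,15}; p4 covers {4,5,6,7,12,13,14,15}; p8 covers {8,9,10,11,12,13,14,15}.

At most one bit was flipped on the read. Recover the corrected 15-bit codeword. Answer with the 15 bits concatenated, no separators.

111001001000001

s1 (pos 1,3,5,7,9,11,13,15): 1⊕1⊕0⊕0⊕1⊕0⊕0⊕1 = 0
s2 (pos 2,3,6,7,10,11,14,15): 0⊕1⊕1⊕0⊕0⊕0⊕0⊕1 = 1
s4 (pos 4,5,6,7,12,13,14,15): 0⊕0⊕1⊕0⊕0⊕0⊕0⊕1 = 0
s8 (pos 8,9,10,11,12,13,14,15): 0⊕1⊕0⊕0⊕0⊕0⊕0⊕1 = 0
Syndrome s8…s1 = 0010 → error at position 2.
Flip position 2: 101001001000001 → 111001001000001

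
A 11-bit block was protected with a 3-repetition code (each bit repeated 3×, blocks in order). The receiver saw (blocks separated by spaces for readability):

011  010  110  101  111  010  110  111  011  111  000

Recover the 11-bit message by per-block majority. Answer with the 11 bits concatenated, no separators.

Block 1 (011): 2 ones → 1
Block 2 (010): 1 one → 0
Block 3 (110): 2 ones → 1
Block 4 (101): 2 ones → 1
Block 5 (111): 3 ones → 1
Block 6 (010): 1 one → 0
Block 7 (110): 2 ones → 1
Block 8 (111): 3 ones → 1
Block 9 (011): 2 ones → 1
Block 10 (111): 3 ones → 1
Block 11 (000): 0 ones → 0

10111011110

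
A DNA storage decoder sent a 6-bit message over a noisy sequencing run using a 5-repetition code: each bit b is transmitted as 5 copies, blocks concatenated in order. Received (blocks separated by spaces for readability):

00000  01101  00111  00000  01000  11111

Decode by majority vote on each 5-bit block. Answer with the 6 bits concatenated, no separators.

011001

Block 1 (00000): 0 ones → 0
Block 2 (01101): 3 ones → 1
Block 3 (00111): 3 ones → 1
Block 4 (00000): 0 ones → 0
Block 5 (01000): 1 one → 0
Block 6 (11111): 5 ones → 1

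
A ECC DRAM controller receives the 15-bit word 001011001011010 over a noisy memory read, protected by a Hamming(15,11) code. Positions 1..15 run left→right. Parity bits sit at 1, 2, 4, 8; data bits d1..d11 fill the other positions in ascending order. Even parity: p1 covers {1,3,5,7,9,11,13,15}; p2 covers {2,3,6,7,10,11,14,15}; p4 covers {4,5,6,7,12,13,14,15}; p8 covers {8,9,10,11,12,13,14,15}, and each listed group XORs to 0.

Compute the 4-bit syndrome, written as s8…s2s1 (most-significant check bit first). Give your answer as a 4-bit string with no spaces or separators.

s1 (pos 1,3,5,7,9,11,13,15): 0⊕1⊕1⊕0⊕1⊕1⊕0⊕0 = 0
s2 (pos 2,3,6,7,10,11,14,15): 0⊕1⊕1⊕0⊕0⊕1⊕1⊕0 = 0
s4 (pos 4,5,6,7,12,13,14,15): 0⊕1⊕1⊕0⊕1⊕0⊕1⊕0 = 0
s8 (pos 8,9,10,11,12,13,14,15): 0⊕1⊕0⊕1⊕1⊕0⊕1⊕0 = 0
Syndrome s8…s1 = 0000 → no error.

0000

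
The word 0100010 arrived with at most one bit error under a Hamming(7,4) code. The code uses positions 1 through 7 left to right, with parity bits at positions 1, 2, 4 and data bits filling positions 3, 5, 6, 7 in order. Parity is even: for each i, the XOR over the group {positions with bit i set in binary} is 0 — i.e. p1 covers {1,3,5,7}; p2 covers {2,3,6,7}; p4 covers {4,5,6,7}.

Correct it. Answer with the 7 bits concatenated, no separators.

s1 (pos 1,3,5,7): 0⊕0⊕0⊕0 = 0
s2 (pos 2,3,6,7): 1⊕0⊕1⊕0 = 0
s4 (pos 4,5,6,7): 0⊕0⊕1⊕0 = 1
Syndrome s4…s1 = 100 → error at position 4.
Flip position 4: 0100010 → 0101010

0101010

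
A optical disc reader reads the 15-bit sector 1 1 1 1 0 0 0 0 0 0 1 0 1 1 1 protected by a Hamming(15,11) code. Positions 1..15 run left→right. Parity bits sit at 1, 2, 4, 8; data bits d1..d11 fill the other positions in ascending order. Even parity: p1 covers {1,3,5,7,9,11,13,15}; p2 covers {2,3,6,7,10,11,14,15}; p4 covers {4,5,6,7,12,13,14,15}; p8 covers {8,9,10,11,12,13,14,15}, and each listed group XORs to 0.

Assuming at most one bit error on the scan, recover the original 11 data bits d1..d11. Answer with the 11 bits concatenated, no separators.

s1 (pos 1,3,5,7,9,11,13,15): 1⊕1⊕0⊕0⊕0⊕1⊕1⊕1 = 1
s2 (pos 2,3,6,7,10,11,14,15): 1⊕1⊕0⊕0⊕0⊕1⊕1⊕1 = 1
s4 (pos 4,5,6,7,12,13,14,15): 1⊕0⊕0⊕0⊕0⊕1⊕1⊕1 = 0
s8 (pos 8,9,10,11,12,13,14,15): 0⊕0⊕0⊕1⊕0⊕1⊕1⊕1 = 0
Syndrome s8…s1 = 0011 → error at position 3.
Flip position 3: 111100000010111 → 110100000010111
Read data bits from positions 3,5,6,7,9,10,11,12,13,14,15: 00000010111

00000010111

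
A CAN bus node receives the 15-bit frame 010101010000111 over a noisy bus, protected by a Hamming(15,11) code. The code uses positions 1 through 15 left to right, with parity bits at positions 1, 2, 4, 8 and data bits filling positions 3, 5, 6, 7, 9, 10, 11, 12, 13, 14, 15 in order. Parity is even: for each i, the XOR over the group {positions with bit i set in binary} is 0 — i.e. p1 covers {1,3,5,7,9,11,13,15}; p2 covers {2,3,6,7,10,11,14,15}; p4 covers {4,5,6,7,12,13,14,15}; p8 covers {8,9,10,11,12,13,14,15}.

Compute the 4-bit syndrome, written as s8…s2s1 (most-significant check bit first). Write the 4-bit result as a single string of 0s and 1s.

s1 (pos 1,3,5,7,9,11,13,15): 0⊕0⊕0⊕0⊕0⊕0⊕1⊕1 = 0
s2 (pos 2,3,6,7,10,11,14,15): 1⊕0⊕1⊕0⊕0⊕0⊕1⊕1 = 0
s4 (pos 4,5,6,7,12,13,14,15): 1⊕0⊕1⊕0⊕0⊕1⊕1⊕1 = 1
s8 (pos 8,9,10,11,12,13,14,15): 1⊕0⊕0⊕0⊕0⊕1⊕1⊕1 = 0
Syndrome s8…s1 = 0100 → error at position 4.

0100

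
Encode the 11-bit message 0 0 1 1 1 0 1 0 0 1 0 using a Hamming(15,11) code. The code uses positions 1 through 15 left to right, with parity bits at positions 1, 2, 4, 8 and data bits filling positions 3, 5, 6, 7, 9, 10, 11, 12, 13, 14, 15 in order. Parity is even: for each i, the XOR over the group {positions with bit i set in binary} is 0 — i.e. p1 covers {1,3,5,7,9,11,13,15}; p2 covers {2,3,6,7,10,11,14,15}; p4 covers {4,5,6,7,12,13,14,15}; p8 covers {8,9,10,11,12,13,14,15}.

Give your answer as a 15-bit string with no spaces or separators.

Place data at non-parity positions: p1 p2 0 p4 0 1 1 p8 1 0 1 0 0 1 0
p1 (pos 1,3,5,7,9,11,13,15): XOR of data positions = 0⊕0⊕1⊕1⊕1⊕0⊕0 = 1
p2 (pos 2,3,6,7,10,11,14,15): XOR of data positions = 0⊕1⊕1⊕0⊕1⊕1⊕0 = 0
p4 (pos 4,5,6,7,12,13,14,15): XOR of data positions = 0⊕1⊕1⊕0⊕0⊕1⊕0 = 1
p8 (pos 8,9,10,11,12,13,14,15): XOR of data positions = 1⊕0⊕1⊕0⊕0⊕1⊕0 = 1
Codeword: 100101111010010

100101111010010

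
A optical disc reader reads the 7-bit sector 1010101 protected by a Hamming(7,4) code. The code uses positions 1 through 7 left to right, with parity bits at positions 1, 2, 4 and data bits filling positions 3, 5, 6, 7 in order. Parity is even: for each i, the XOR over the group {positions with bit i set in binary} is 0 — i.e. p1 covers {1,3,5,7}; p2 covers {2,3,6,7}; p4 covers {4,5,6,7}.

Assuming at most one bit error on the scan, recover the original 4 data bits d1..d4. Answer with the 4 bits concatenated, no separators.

s1 (pos 1,3,5,7): 1⊕1⊕1⊕1 = 0
s2 (pos 2,3,6,7): 0⊕1⊕0⊕1 = 0
s4 (pos 4,5,6,7): 0⊕1⊕0⊕1 = 0
Syndrome s4…s1 = 000 → no error.
Read data bits from positions 3,5,6,7: 1101

1101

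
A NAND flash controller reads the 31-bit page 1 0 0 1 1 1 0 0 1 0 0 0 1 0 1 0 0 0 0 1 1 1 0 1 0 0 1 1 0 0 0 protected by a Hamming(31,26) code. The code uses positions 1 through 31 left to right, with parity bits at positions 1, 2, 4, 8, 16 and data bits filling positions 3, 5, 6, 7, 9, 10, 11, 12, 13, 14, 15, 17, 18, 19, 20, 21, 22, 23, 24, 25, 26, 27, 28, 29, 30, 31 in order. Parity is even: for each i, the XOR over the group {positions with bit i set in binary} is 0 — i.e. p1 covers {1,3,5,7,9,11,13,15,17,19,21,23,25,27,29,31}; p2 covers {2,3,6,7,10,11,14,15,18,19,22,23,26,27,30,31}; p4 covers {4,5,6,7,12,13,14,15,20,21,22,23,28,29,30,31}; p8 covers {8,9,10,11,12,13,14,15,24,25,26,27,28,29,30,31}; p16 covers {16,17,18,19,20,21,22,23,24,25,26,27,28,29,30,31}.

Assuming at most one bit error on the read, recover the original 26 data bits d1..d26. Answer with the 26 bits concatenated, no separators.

s1 (pos 1,3,5,7,9,11,13,15,17,19,21,23,25,27,29,31): 1⊕0⊕1⊕0⊕1⊕0⊕1⊕1⊕0⊕0⊕1⊕0⊕0⊕1⊕0⊕0 = 1
s2 (pos 2,3,6,7,10,11,14,15,18,19,22,23,26,27,30,31): 0⊕0⊕1⊕0⊕0⊕0⊕0⊕1⊕0⊕0⊕1⊕0⊕0⊕1⊕0⊕0 = 0
s4 (pos 4,5,6,7,12,13,14,15,20,21,22,23,28,29,30,31): 1⊕1⊕1⊕0⊕0⊕1⊕0⊕1⊕1⊕1⊕1⊕0⊕1⊕0⊕0⊕0 = 1
s8 (pos 8,9,10,11,12,13,14,15,24,25,26,27,28,29,30,31): 0⊕1⊕0⊕0⊕0⊕1⊕0⊕1⊕1⊕0⊕0⊕1⊕1⊕0⊕0⊕0 = 0
s16 (pos 16,17,18,19,20,21,22,23,24,25,26,27,28,29,30,31): 0⊕0⊕0⊕0⊕1⊕1⊕1⊕0⊕1⊕0⊕0⊕1⊕1⊕0⊕0⊕0 = 0
Syndrome s16…s1 = 00101 → error at position 5.
Flip position 5: 1001110010001010000111010011000 → 1001010010001010000111010011000
Read data bits from positions 3,5,6,7,9,10,11,12,13,14,15,17,18,19,20,21,22,23,24,25,26,27,28,29,30,31: 00101000101000111010011000

00101000101000111010011000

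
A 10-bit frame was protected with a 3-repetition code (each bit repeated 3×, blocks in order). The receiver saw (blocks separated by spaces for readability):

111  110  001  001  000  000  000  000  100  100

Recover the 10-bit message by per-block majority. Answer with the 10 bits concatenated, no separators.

1100000000

Block 1 (111): 3 ones → 1
Block 2 (110): 2 ones → 1
Block 3 (001): 1 one → 0
Block 4 (001): 1 one → 0
Block 5 (000): 0 ones → 0
Block 6 (000): 0 ones → 0
Block 7 (000): 0 ones → 0
Block 8 (000): 0 ones → 0
Block 9 (100): 1 one → 0
Block 10 (100): 1 one → 0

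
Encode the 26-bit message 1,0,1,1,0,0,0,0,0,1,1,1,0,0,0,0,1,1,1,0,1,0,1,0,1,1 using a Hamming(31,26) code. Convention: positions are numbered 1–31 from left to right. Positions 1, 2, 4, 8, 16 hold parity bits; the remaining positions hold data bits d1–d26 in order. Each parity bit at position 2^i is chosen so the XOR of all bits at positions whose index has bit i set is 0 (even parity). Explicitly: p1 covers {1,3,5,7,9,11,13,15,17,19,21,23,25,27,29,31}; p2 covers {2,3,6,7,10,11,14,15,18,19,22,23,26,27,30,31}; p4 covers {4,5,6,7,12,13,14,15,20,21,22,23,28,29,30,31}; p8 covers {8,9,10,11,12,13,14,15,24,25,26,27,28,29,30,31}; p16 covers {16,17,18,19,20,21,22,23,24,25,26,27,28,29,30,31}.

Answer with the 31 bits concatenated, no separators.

Place data at non-parity positions: p1 p2 1 p4 0 1 1 p8 0 0 0 0 0 1 1 p16 1 0 0 0 0 1 1 1 0 1 0 1 0 1 1
p1 (pos 1,3,5,7,9,11,13,15,17,19,21,23,25,27,29,31): XOR of data positions = 1⊕0⊕1⊕0⊕0⊕0⊕1⊕1⊕0⊕0⊕1⊕0⊕0⊕0⊕1 = 0
p2 (pos 2,3,6,7,10,11,14,15,18,19,22,23,26,27,30,31): XOR of data positions = 1⊕1⊕1⊕0⊕0⊕1⊕1⊕0⊕0⊕1⊕1⊕1⊕0⊕1⊕1 = 0
p4 (pos 4,5,6,7,12,13,14,15,20,21,22,23,28,29,30,31): XOR of data positions = 0⊕1⊕1⊕0⊕0⊕1⊕1⊕0⊕0⊕1⊕1⊕1⊕0⊕1⊕1 = 1
p8 (pos 8,9,10,11,12,13,14,15,24,25,26,27,28,29,30,31): XOR of data positions = 0⊕0⊕0⊕0⊕0⊕1⊕1⊕1⊕0⊕1⊕0⊕1⊕0⊕1⊕1 = 1
p16 (pos 16,17,18,19,20,21,22,23,24,25,26,27,28,29,30,31): XOR of data positions = 1⊕0⊕0⊕0⊕0⊕1⊕1⊕1⊕0⊕1⊕0⊕1⊕0⊕1⊕1 = 0
Codeword: 0011011100000110100001110101011

0011011100000110100001110101011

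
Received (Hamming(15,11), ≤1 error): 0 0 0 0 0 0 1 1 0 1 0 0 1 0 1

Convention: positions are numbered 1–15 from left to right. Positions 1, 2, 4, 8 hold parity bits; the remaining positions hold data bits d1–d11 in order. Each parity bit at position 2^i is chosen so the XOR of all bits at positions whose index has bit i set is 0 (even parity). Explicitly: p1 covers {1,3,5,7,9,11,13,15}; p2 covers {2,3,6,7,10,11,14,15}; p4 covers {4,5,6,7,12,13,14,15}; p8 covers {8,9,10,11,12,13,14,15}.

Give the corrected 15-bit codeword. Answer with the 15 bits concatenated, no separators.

s1 (pos 1,3,5,7,9,11,13,15): 0⊕0⊕0⊕1⊕0⊕0⊕1⊕1 = 1
s2 (pos 2,3,6,7,10,11,14,15): 0⊕0⊕0⊕1⊕1⊕0⊕0⊕1 = 1
s4 (pos 4,5,6,7,12,13,14,15): 0⊕0⊕0⊕1⊕0⊕1⊕0⊕1 = 1
s8 (pos 8,9,10,11,12,13,14,15): 1⊕0⊕1⊕0⊕0⊕1⊕0⊕1 = 0
Syndrome s8…s1 = 0111 → error at position 7.
Flip position 7: 000000110100101 → 000000010100101

000000010100101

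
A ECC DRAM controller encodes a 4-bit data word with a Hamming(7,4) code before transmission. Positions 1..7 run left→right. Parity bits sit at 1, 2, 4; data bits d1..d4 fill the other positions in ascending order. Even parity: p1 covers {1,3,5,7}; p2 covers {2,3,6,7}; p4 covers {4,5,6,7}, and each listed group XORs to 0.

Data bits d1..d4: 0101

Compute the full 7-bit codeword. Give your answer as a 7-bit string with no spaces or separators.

0100101

Place data at non-parity positions: p1 p2 0 p4 1 0 1
p1 (pos 1,3,5,7): XOR of data positions = 0⊕1⊕1 = 0
p2 (pos 2,3,6,7): XOR of data positions = 0⊕0⊕1 = 1
p4 (pos 4,5,6,7): XOR of data positions = 1⊕0⊕1 = 0
Codeword: 0100101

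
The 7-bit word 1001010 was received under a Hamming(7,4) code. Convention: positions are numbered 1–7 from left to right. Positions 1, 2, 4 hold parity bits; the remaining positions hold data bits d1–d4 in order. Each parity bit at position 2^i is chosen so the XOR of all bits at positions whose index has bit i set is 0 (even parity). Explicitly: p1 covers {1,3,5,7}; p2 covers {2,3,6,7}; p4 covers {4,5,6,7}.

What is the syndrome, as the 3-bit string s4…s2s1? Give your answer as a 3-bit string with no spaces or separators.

s1 (pos 1,3,5,7): 1⊕0⊕0⊕0 = 1
s2 (pos 2,3,6,7): 0⊕0⊕1⊕0 = 1
s4 (pos 4,5,6,7): 1⊕0⊕1⊕0 = 0
Syndrome s4…s1 = 011 → error at position 3.

011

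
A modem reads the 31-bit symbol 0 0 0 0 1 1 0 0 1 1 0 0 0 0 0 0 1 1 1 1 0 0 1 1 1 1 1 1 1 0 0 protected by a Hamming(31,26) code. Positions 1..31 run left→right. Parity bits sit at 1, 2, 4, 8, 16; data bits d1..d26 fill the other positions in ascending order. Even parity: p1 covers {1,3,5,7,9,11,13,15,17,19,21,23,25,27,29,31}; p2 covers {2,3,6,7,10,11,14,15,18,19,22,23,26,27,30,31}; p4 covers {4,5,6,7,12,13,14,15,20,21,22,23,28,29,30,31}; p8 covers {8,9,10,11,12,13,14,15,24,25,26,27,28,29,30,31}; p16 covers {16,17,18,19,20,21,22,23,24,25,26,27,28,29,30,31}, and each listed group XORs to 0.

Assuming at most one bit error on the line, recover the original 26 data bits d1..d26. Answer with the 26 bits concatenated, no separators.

01101100000101100111111100

s1 (pos 1,3,5,7,9,11,13,15,17,19,21,23,25,27,29,31): 0⊕0⊕1⊕0⊕1⊕0⊕0⊕0⊕1⊕1⊕0⊕1⊕1⊕1⊕1⊕0 = 0
s2 (pos 2,3,6,7,10,11,14,15,18,19,22,23,26,27,30,31): 0⊕0⊕1⊕0⊕1⊕0⊕0⊕0⊕1⊕1⊕0⊕1⊕1⊕1⊕0⊕0 = 1
s4 (pos 4,5,6,7,12,13,14,15,20,21,22,23,28,29,30,31): 0⊕1⊕1⊕0⊕0⊕0⊕0⊕0⊕1⊕0⊕0⊕1⊕1⊕1⊕0⊕0 = 0
s8 (pos 8,9,10,11,12,13,14,15,24,25,26,27,28,29,30,31): 0⊕1⊕1⊕0⊕0⊕0⊕0⊕0⊕1⊕1⊕1⊕1⊕1⊕1⊕0⊕0 = 0
s16 (pos 16,17,18,19,20,21,22,23,24,25,26,27,28,29,30,31): 0⊕1⊕1⊕1⊕1⊕0⊕0⊕1⊕1⊕1⊕1⊕1⊕1⊕1⊕0⊕0 = 1
Syndrome s16…s1 = 10010 → error at position 18.
Flip position 18: 0000110011000000111100111111100 → 0000110011000000101100111111100
Read data bits from positions 3,5,6,7,9,10,11,12,13,14,15,17,18,19,20,21,22,23,24,25,26,27,28,29,30,31: 01101100000101100111111100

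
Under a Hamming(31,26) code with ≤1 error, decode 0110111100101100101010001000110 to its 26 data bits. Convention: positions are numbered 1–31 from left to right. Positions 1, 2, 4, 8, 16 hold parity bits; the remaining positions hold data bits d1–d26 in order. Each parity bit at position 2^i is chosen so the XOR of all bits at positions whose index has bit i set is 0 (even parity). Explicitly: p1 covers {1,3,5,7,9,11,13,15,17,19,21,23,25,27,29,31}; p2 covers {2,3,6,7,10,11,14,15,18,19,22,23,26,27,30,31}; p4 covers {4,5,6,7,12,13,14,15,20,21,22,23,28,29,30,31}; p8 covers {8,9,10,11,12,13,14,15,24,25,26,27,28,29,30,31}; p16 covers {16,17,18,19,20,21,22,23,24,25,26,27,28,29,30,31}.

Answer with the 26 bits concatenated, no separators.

11110010110101010001000110

s1 (pos 1,3,5,7,9,11,13,15,17,19,21,23,25,27,29,31): 0⊕1⊕1⊕1⊕0⊕1⊕1⊕0⊕1⊕1⊕1⊕0⊕1⊕0⊕1⊕0 = 0
s2 (pos 2,3,6,7,10,11,14,15,18,19,22,23,26,27,30,31): 1⊕1⊕1⊕1⊕0⊕1⊕1⊕0⊕0⊕1⊕0⊕0⊕0⊕0⊕1⊕0 = 0
s4 (pos 4,5,6,7,12,13,14,15,20,21,22,23,28,29,30,31): 0⊕1⊕1⊕1⊕0⊕1⊕1⊕0⊕0⊕1⊕0⊕0⊕0⊕1⊕1⊕0 = 0
s8 (pos 8,9,10,11,12,13,14,15,24,25,26,27,28,29,30,31): 1⊕0⊕0⊕1⊕0⊕1⊕1⊕0⊕0⊕1⊕0⊕0⊕0⊕1⊕1⊕0 = 1
s16 (pos 16,17,18,19,20,21,22,23,24,25,26,27,28,29,30,31): 0⊕1⊕0⊕1⊕0⊕1⊕0⊕0⊕0⊕1⊕0⊕0⊕0⊕1⊕1⊕0 = 0
Syndrome s16…s1 = 01000 → error at position 8.
Flip position 8: 0110111100101100101010001000110 → 0110111000101100101010001000110
Read data bits from positions 3,5,6,7,9,10,11,12,13,14,15,17,18,19,20,21,22,23,24,25,26,27,28,29,30,31: 11110010110101010001000110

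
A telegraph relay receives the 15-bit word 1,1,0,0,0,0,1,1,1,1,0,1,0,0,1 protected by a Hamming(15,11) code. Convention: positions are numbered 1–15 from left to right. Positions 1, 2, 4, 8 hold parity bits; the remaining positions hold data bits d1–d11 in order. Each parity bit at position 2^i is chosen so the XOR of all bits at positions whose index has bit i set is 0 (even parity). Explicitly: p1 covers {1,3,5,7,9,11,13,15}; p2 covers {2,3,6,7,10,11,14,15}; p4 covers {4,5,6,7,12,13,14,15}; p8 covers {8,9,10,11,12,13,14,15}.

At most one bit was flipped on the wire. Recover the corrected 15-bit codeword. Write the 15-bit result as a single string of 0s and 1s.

s1 (pos 1,3,5,7,9,11,13,15): 1⊕0⊕0⊕1⊕1⊕0⊕0⊕1 = 0
s2 (pos 2,3,6,7,10,11,14,15): 1⊕0⊕0⊕1⊕1⊕0⊕0⊕1 = 0
s4 (pos 4,5,6,7,12,13,14,15): 0⊕0⊕0⊕1⊕1⊕0⊕0⊕1 = 1
s8 (pos 8,9,10,11,12,13,14,15): 1⊕1⊕1⊕0⊕1⊕0⊕0⊕1 = 1
Syndrome s8…s1 = 1100 → error at position 12.
Flip position 12: 110000111101001 → 110000111100001

110000111100001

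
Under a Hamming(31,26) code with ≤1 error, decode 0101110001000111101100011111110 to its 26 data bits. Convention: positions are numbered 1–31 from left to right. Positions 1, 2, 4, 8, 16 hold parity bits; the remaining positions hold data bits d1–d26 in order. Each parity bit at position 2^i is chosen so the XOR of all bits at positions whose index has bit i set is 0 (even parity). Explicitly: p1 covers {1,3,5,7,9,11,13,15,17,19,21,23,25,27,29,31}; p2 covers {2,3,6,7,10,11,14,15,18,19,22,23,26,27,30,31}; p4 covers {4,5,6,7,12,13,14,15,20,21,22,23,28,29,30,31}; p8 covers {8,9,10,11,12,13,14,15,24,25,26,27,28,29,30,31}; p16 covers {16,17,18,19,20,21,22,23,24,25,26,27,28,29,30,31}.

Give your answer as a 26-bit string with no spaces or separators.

01100100011101100111111110

s1 (pos 1,3,5,7,9,11,13,15,17,19,21,23,25,27,29,31): 0⊕0⊕1⊕0⊕0⊕0⊕0⊕1⊕1⊕1⊕0⊕0⊕1⊕1⊕1⊕0 = 1
s2 (pos 2,3,6,7,10,11,14,15,18,19,22,23,26,27,30,31): 1⊕0⊕1⊕0⊕1⊕0⊕1⊕1⊕0⊕1⊕0⊕0⊕1⊕1⊕1⊕0 = 1
s4 (pos 4,5,6,7,12,13,14,15,20,21,22,23,28,29,30,31): 1⊕1⊕1⊕0⊕0⊕0⊕1⊕1⊕1⊕0⊕0⊕0⊕1⊕1⊕1⊕0 = 1
s8 (pos 8,9,10,11,12,13,14,15,24,25,26,27,28,29,30,31): 0⊕0⊕1⊕0⊕0⊕0⊕1⊕1⊕1⊕1⊕1⊕1⊕1⊕1⊕1⊕0 = 0
s16 (pos 16,17,18,19,20,21,22,23,24,25,26,27,28,29,30,31): 1⊕1⊕0⊕1⊕1⊕0⊕0⊕0⊕1⊕1⊕1⊕1⊕1⊕1⊕1⊕0 = 1
Syndrome s16…s1 = 10111 → error at position 23.
Flip position 23: 0101110001000111101100011111110 → 0101110001000111101100111111110
Read data bits from positions 3,5,6,7,9,10,11,12,13,14,15,17,18,19,20,21,22,23,24,25,26,27,28,29,30,31: 01100100011101100111111110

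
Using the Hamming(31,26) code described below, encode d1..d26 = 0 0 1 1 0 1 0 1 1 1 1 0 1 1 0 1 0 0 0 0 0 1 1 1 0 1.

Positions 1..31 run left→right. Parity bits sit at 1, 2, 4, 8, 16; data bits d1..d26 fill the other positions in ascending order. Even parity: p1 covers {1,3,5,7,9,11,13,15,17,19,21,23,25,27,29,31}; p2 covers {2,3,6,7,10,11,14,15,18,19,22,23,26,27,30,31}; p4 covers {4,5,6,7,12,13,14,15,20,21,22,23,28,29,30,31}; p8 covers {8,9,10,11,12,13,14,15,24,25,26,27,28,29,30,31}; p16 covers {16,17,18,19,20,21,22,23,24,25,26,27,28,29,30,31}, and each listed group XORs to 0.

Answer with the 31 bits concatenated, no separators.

Place data at non-parity positions: p1 p2 0 p4 0 1 1 p8 0 1 0 1 1 1 1 p16 0 1 1 0 1 0 0 0 0 0 1 1 1 0 1
p1 (pos 1,3,5,7,9,11,13,15,17,19,21,23,25,27,29,31): XOR of data positions = 0⊕0⊕1⊕0⊕0⊕1⊕1⊕0⊕1⊕1⊕0⊕0⊕1⊕1⊕1 = 0
p2 (pos 2,3,6,7,10,11,14,15,18,19,22,23,26,27,30,31): XOR of data positions = 0⊕1⊕1⊕1⊕0⊕1⊕1⊕1⊕1⊕0⊕0⊕0⊕1⊕0⊕1 = 1
p4 (pos 4,5,6,7,12,13,14,15,20,21,22,23,28,29,30,31): XOR of data positions = 0⊕1⊕1⊕1⊕1⊕1⊕1⊕0⊕1⊕0⊕0⊕1⊕1⊕0⊕1 = 0
p8 (pos 8,9,10,11,12,13,14,15,24,25,26,27,28,29,30,31): XOR of data positions = 0⊕1⊕0⊕1⊕1⊕1⊕1⊕0⊕0⊕0⊕1⊕1⊕1⊕0⊕1 = 1
p16 (pos 16,17,18,19,20,21,22,23,24,25,26,27,28,29,30,31): XOR of data positions = 0⊕1⊕1⊕0⊕1⊕0⊕0⊕0⊕0⊕0⊕1⊕1⊕1⊕0⊕1 = 1
Codeword: 0100011101011111011010000011101

0100011101011111011010000011101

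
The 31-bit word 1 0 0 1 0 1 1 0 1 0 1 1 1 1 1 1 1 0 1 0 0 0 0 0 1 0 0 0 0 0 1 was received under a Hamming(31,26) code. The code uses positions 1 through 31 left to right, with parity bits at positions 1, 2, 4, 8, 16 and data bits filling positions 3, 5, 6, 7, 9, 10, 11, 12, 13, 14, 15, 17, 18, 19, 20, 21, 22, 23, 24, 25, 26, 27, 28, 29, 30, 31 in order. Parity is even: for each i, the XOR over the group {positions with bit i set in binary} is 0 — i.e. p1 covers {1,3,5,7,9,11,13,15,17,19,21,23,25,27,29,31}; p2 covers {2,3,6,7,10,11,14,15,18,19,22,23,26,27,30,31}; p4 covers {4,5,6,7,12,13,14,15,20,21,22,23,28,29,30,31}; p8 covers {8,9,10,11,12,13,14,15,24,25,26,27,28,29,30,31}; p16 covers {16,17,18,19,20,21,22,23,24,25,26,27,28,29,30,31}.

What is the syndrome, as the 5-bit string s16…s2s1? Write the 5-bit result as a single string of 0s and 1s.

s1 (pos 1,3,5,7,9,11,13,15,17,19,21,23,25,27,29,31): 1⊕0⊕0⊕1⊕1⊕1⊕1⊕1⊕1⊕1⊕0⊕0⊕1⊕0⊕0⊕1 = 0
s2 (pos 2,3,6,7,10,11,14,15,18,19,22,23,26,27,30,31): 0⊕0⊕1⊕1⊕0⊕1⊕1⊕1⊕0⊕1⊕0⊕0⊕0⊕0⊕0⊕1 = 1
s4 (pos 4,5,6,7,12,13,14,15,20,21,22,23,28,29,30,31): 1⊕0⊕1⊕1⊕1⊕1⊕1⊕1⊕0⊕0⊕0⊕0⊕0⊕0⊕0⊕1 = 0
s8 (pos 8,9,10,11,12,13,14,15,24,25,26,27,28,29,30,31): 0⊕1⊕0⊕1⊕1⊕1⊕1⊕1⊕0⊕1⊕0⊕0⊕0⊕0⊕0⊕1 = 0
s16 (pos 16,17,18,19,20,21,22,23,24,25,26,27,28,29,30,31): 1⊕1⊕0⊕1⊕0⊕0⊕0⊕0⊕0⊕1⊕0⊕0⊕0⊕0⊕0⊕1 = 1
Syndrome s16…s1 = 10010 → error at position 18.

10010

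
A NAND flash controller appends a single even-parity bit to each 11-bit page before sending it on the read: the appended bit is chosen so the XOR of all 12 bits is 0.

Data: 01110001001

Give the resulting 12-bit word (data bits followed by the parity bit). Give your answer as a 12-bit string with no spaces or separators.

XOR of the 11 data bits: 0⊕1⊕1⊕1⊕0⊕0⊕0⊕1⊕0⊕0⊕1 = 1
Parity bit = 1 (so all 12 bits XOR to 0).

011100010011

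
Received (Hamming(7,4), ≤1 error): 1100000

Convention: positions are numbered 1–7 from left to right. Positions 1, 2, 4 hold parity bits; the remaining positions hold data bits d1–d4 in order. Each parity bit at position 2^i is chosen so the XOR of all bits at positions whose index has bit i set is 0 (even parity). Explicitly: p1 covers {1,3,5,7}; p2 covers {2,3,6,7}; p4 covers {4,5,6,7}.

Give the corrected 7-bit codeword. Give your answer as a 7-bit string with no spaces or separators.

s1 (pos 1,3,5,7): 1⊕0⊕0⊕0 = 1
s2 (pos 2,3,6,7): 1⊕0⊕0⊕0 = 1
s4 (pos 4,5,6,7): 0⊕0⊕0⊕0 = 0
Syndrome s4…s1 = 011 → error at position 3.
Flip position 3: 1100000 → 1110000

1110000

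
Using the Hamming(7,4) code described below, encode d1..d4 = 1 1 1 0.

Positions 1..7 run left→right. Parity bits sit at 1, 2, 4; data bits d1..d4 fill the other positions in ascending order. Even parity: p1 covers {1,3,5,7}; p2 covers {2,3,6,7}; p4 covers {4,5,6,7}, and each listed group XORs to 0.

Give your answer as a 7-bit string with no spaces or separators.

0010110

Place data at non-parity positions: p1 p2 1 p4 1 1 0
p1 (pos 1,3,5,7): XOR of data positions = 1⊕1⊕0 = 0
p2 (pos 2,3,6,7): XOR of data positions = 1⊕1⊕0 = 0
p4 (pos 4,5,6,7): XOR of data positions = 1⊕1⊕0 = 0
Codeword: 0010110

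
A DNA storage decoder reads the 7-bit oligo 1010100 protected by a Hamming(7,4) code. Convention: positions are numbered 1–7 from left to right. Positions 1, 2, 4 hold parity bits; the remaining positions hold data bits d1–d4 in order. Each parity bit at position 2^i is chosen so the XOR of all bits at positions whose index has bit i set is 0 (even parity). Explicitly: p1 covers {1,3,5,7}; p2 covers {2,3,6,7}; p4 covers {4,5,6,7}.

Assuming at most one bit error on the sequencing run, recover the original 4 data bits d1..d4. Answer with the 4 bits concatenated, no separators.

s1 (pos 1,3,5,7): 1⊕1⊕1⊕0 = 1
s2 (pos 2,3,6,7): 0⊕1⊕0⊕0 = 1
s4 (pos 4,5,6,7): 0⊕1⊕0⊕0 = 1
Syndrome s4…s1 = 111 → error at position 7.
Flip position 7: 1010100 → 1010101
Read data bits from positions 3,5,6,7: 1101

1101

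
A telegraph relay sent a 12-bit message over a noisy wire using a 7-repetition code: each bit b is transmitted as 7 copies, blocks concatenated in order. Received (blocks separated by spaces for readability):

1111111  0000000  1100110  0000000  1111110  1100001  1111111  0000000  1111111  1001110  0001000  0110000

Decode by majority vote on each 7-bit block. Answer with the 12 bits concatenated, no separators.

101010101100

Block 1 (1111111): 7 ones → 1
Block 2 (0000000): 0 ones → 0
Block 3 (1100110): 4 ones → 1
Block 4 (0000000): 0 ones → 0
Block 5 (1111110): 6 ones → 1
Block 6 (1100001): 3 ones → 0
Block 7 (1111111): 7 ones → 1
Block 8 (0000000): 0 ones → 0
Block 9 (1111111): 7 ones → 1
Block 10 (1001110): 4 ones → 1
Block 11 (0001000): 1 one → 0
Block 12 (0110000): 2 ones → 0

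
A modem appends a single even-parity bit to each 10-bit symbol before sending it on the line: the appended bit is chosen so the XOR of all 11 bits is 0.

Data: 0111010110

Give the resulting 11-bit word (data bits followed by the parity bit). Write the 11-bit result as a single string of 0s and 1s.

01110101100

XOR of the 10 data bits: 0⊕1⊕1⊕1⊕0⊕1⊕0⊕1⊕1⊕0 = 0
Parity bit = 0 (so all 11 bits XOR to 0).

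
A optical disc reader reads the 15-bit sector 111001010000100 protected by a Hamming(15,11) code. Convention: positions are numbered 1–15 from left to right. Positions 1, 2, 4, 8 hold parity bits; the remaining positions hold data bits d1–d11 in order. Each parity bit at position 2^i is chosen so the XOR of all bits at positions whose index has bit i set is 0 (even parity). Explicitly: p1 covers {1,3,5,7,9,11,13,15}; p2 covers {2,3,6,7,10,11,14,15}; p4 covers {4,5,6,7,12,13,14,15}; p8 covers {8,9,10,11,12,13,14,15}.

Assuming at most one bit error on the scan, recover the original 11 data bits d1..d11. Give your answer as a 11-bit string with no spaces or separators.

00100000100

s1 (pos 1,3,5,7,9,11,13,15): 1⊕1⊕0⊕0⊕0⊕0⊕1⊕0 = 1
s2 (pos 2,3,6,7,10,11,14,15): 1⊕1⊕1⊕0⊕0⊕0⊕0⊕0 = 1
s4 (pos 4,5,6,7,12,13,14,15): 0⊕0⊕1⊕0⊕0⊕1⊕0⊕0 = 0
s8 (pos 8,9,10,11,12,13,14,15): 1⊕0⊕0⊕0⊕0⊕1⊕0⊕0 = 0
Syndrome s8…s1 = 0011 → error at position 3.
Flip position 3: 111001010000100 → 110001010000100
Read data bits from positions 3,5,6,7,9,10,11,12,13,14,15: 00100000100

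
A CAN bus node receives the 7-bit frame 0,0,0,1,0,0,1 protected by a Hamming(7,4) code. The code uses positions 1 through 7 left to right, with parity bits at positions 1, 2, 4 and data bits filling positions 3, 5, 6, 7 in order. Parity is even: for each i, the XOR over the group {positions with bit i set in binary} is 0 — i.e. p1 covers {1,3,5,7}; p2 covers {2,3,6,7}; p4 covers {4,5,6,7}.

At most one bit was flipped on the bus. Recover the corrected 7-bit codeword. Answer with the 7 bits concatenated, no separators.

0011001

s1 (pos 1,3,5,7): 0⊕0⊕0⊕1 = 1
s2 (pos 2,3,6,7): 0⊕0⊕0⊕1 = 1
s4 (pos 4,5,6,7): 1⊕0⊕0⊕1 = 0
Syndrome s4…s1 = 011 → error at position 3.
Flip position 3: 0001001 → 0011001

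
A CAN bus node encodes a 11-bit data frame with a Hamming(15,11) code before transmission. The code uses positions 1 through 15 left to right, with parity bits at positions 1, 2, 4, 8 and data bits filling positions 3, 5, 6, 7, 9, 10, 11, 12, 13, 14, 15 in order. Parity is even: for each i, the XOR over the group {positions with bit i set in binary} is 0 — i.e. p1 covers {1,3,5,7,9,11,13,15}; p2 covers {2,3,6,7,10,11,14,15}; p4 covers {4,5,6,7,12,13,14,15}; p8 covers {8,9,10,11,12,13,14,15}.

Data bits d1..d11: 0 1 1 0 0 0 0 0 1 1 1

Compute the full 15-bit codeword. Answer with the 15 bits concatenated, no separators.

110111010000111

Place data at non-parity positions: p1 p2 0 p4 1 1 0 p8 0 0 0 0 1 1 1
p1 (pos 1,3,5,7,9,11,13,15): XOR of data positions = 0⊕1⊕0⊕0⊕0⊕1⊕1 = 1
p2 (pos 2,3,6,7,10,11,14,15): XOR of data positions = 0⊕1⊕0⊕0⊕0⊕1⊕1 = 1
p4 (pos 4,5,6,7,12,13,14,15): XOR of data positions = 1⊕1⊕0⊕0⊕1⊕1⊕1 = 1
p8 (pos 8,9,10,11,12,13,14,15): XOR of data positions = 0⊕0⊕0⊕0⊕1⊕1⊕1 = 1
Codeword: 110111010000111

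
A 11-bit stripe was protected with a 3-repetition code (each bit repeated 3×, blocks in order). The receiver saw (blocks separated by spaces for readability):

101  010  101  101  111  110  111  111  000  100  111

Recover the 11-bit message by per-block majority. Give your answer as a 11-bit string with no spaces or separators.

Block 1 (101): 2 ones → 1
Block 2 (010): 1 one → 0
Block 3 (101): 2 ones → 1
Block 4 (101): 2 ones → 1
Block 5 (111): 3 ones → 1
Block 6 (110): 2 ones → 1
Block 7 (111): 3 ones → 1
Block 8 (111): 3 ones → 1
Block 9 (000): 0 ones → 0
Block 10 (100): 1 one → 0
Block 11 (111): 3 ones → 1

10111111001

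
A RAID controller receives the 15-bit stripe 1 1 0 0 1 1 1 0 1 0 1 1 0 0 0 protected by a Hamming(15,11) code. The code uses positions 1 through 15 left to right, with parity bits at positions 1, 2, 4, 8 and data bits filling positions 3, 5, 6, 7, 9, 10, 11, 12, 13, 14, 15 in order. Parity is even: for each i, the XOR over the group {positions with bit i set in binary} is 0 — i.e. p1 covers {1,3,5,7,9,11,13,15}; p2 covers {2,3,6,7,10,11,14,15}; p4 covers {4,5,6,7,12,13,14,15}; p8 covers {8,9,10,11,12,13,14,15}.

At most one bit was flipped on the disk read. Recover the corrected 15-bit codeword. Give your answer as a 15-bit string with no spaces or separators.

110011100011000

s1 (pos 1,3,5,7,9,11,13,15): 1⊕0⊕1⊕1⊕1⊕1⊕0⊕0 = 1
s2 (pos 2,3,6,7,10,11,14,15): 1⊕0⊕1⊕1⊕0⊕1⊕0⊕0 = 0
s4 (pos 4,5,6,7,12,13,14,15): 0⊕1⊕1⊕1⊕1⊕0⊕0⊕0 = 0
s8 (pos 8,9,10,11,12,13,14,15): 0⊕1⊕0⊕1⊕1⊕0⊕0⊕0 = 1
Syndrome s8…s1 = 1001 → error at position 9.
Flip position 9: 110011101011000 → 110011100011000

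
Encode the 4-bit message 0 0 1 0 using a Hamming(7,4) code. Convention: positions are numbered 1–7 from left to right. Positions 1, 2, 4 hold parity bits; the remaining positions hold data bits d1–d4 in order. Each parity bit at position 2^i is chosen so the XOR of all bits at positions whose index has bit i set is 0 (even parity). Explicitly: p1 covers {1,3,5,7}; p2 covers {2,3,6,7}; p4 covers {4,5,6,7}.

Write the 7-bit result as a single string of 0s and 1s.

0101010

Place data at non-parity positions: p1 p2 0 p4 0 1 0
p1 (pos 1,3,5,7): XOR of data positions = 0⊕0⊕0 = 0
p2 (pos 2,3,6,7): XOR of data positions = 0⊕1⊕0 = 1
p4 (pos 4,5,6,7): XOR of data positions = 0⊕1⊕0 = 1
Codeword: 0101010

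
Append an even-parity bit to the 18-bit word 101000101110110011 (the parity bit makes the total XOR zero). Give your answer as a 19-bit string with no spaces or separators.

1010001011101100110

XOR of the 18 data bits: 1⊕0⊕1⊕0⊕0⊕0⊕1⊕0⊕1⊕1⊕1⊕0⊕1⊕1⊕0⊕0⊕1⊕1 = 0
Parity bit = 0 (so all 19 bits XOR to 0).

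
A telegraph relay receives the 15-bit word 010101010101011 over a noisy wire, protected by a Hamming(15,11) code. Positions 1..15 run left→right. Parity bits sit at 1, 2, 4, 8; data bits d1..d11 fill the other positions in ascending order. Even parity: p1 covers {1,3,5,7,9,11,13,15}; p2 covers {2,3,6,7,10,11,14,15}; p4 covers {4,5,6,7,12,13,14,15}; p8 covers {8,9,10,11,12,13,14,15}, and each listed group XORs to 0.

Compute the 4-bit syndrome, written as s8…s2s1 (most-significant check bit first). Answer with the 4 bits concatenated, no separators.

s1 (pos 1,3,5,7,9,11,13,15): 0⊕0⊕0⊕0⊕0⊕0⊕0⊕1 = 1
s2 (pos 2,3,6,7,10,11,14,15): 1⊕0⊕1⊕0⊕1⊕0⊕1⊕1 = 1
s4 (pos 4,5,6,7,12,13,14,15): 1⊕0⊕1⊕0⊕1⊕0⊕1⊕1 = 1
s8 (pos 8,9,10,11,12,13,14,15): 1⊕0⊕1⊕0⊕1⊕0⊕1⊕1 = 1
Syndrome s8…s1 = 1111 → error at position 15.

1111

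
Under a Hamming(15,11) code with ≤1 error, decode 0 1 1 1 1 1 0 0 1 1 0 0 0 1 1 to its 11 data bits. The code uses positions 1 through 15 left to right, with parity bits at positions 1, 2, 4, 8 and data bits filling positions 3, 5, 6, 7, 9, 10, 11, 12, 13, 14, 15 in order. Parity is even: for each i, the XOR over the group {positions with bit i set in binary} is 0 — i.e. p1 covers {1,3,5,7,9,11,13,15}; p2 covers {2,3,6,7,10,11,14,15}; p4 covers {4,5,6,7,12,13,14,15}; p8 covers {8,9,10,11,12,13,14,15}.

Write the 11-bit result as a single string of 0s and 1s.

11101100011

s1 (pos 1,3,5,7,9,11,13,15): 0⊕1⊕1⊕0⊕1⊕0⊕0⊕1 = 0
s2 (pos 2,3,6,7,10,11,14,15): 1⊕1⊕1⊕0⊕1⊕0⊕1⊕1 = 0
s4 (pos 4,5,6,7,12,13,14,15): 1⊕1⊕1⊕0⊕0⊕0⊕1⊕1 = 1
s8 (pos 8,9,10,11,12,13,14,15): 0⊕1⊕1⊕0⊕0⊕0⊕1⊕1 = 0
Syndrome s8…s1 = 0100 → error at position 4.
Flip position 4: 011111001100011 → 011011001100011
Read data bits from positions 3,5,6,7,9,10,11,12,13,14,15: 11101100011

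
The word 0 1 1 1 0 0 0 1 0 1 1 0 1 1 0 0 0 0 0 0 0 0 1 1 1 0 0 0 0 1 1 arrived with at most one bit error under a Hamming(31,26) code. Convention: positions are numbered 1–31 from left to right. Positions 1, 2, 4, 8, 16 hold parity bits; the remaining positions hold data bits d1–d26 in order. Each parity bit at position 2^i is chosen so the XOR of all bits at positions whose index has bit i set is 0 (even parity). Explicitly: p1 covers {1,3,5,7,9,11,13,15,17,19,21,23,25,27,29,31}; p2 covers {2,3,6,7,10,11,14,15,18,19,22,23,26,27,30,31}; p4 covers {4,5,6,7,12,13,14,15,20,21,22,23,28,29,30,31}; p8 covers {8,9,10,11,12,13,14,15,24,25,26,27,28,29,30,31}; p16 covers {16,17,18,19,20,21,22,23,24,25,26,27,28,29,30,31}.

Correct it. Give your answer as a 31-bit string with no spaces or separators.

0111000101101100000000101000011

s1 (pos 1,3,5,7,9,11,13,15,17,19,21,23,25,27,29,31): 0⊕1⊕0⊕0⊕0⊕1⊕1⊕0⊕0⊕0⊕0⊕1⊕1⊕0⊕0⊕1 = 0
s2 (pos 2,3,6,7,10,11,14,15,18,19,22,23,26,27,30,31): 1⊕1⊕0⊕0⊕1⊕1⊕1⊕0⊕0⊕0⊕0⊕1⊕0⊕0⊕1⊕1 = 0
s4 (pos 4,5,6,7,12,13,14,15,20,21,22,23,28,29,30,31): 1⊕0⊕0⊕0⊕0⊕1⊕1⊕0⊕0⊕0⊕0⊕1⊕0⊕0⊕1⊕1 = 0
s8 (pos 8,9,10,11,12,13,14,15,24,25,26,27,28,29,30,31): 1⊕0⊕1⊕1⊕0⊕1⊕1⊕0⊕1⊕1⊕0⊕0⊕0⊕0⊕1⊕1 = 1
s16 (pos 16,17,18,19,20,21,22,23,24,25,26,27,28,29,30,31): 0⊕0⊕0⊕0⊕0⊕0⊕0⊕1⊕1⊕1⊕0⊕0⊕0⊕0⊕1⊕1 = 1
Syndrome s16…s1 = 11000 → error at position 24.
Flip position 24: 0111000101101100000000111000011 → 0111000101101100000000101000011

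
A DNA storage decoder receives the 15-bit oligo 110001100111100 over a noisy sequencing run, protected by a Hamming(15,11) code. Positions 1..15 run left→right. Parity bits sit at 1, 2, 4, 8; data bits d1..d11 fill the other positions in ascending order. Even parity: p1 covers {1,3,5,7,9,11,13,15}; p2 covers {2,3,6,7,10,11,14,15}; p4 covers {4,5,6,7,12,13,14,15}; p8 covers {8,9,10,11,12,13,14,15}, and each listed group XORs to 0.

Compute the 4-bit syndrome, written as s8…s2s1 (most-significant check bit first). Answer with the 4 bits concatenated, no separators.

s1 (pos 1,3,5,7,9,11,13,15): 1⊕0⊕0⊕1⊕0⊕1⊕1⊕0 = 0
s2 (pos 2,3,6,7,10,11,14,15): 1⊕0⊕1⊕1⊕1⊕1⊕0⊕0 = 1
s4 (pos 4,5,6,7,12,13,14,15): 0⊕0⊕1⊕1⊕1⊕1⊕0⊕0 = 0
s8 (pos 8,9,10,11,12,13,14,15): 0⊕0⊕1⊕1⊕1⊕1⊕0⊕0 = 0
Syndrome s8…s1 = 0010 → error at position 2.

0010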